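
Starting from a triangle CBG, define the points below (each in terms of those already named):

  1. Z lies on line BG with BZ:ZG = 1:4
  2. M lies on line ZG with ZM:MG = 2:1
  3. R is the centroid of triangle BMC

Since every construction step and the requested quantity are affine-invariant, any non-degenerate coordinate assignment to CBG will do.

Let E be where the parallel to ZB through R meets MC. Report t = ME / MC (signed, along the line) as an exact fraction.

t = 1/3

Work in coordinates with C = (0, 0), B = (1, 0), G = (0, 1).
1. Z lies on line BG with BZ:ZG = 1:4 ⇒ Z = (4/5, 1/5)
2. M lies on line ZG with ZM:MG = 2:1 ⇒ M = (4/15, 11/15)
3. R is the centroid of triangle BMC ⇒ R = (19/45, 11/45)
through R parallel to ZB: direction (1/5, -1/5); meets MC at E = (8/45, 22/45)
E = M + t·(C−M) with t = 1/3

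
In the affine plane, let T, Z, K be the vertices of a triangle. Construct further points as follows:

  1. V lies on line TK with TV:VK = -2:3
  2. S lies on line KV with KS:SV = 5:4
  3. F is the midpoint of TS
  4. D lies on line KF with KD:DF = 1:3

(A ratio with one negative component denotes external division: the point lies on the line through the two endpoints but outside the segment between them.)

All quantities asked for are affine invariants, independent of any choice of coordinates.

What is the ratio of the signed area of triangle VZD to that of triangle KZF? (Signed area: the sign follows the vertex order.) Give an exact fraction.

Choose coordinates T = (0, 0), Z = (1, 0), K = (0, 1).
1. V lies on line TK with TV:VK = -2:3 ⇒ V = (0, -2)
2. S lies on line KV with KS:SV = 5:4 ⇒ S = (0, -2/3)
3. F is the midpoint of TS ⇒ F = (0, -1/3)
4. D lies on line KF with KD:DF = 1:3 ⇒ D = (0, 2/3)
2·[VZD] = 8/3, 2·[KZF] = -4/3
[VZD]:[KZF] = 8/3:-4/3 = -2

[VZD]:[KZF] = -2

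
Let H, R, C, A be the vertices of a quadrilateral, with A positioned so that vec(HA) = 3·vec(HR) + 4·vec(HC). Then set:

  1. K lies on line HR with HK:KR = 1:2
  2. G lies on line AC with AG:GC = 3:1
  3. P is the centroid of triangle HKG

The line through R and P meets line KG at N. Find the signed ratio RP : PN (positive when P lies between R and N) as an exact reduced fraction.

RP:PN = -7

Choose coordinates H = (0, 0), R = (1, 0), C = (0, 1), A = (3, 4).
1. K lies on line HR with HK:KR = 1:2 ⇒ K = (1/3, 0)
2. G lies on line AC with AG:GC = 3:1 ⇒ G = (3/4, 7/4)
3. P is the centroid of triangle HKG ⇒ P = (13/36, 7/12)
line RP meets KG at N = (19/42, 1/2)
P = R + t·(N−R) with t = 7/6, so RP:PN = 7/6:-1/6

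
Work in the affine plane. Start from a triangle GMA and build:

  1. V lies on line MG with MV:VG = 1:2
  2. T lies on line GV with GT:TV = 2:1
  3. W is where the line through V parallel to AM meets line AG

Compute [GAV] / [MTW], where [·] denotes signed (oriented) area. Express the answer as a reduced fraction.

Assign G = (0, 0), M = (1, 0), A = (0, 1) — the answer is frame-independent, so this choice is without loss of generality.
1. V lies on line MG with MV:VG = 1:2 ⇒ V = (2/3, 0)
2. T lies on line GV with GT:TV = 2:1 ⇒ T = (4/9, 0)
3. W is where the line through V parallel to AM meets line AG ⇒ W = (0, 2/3)
2·[GAV] = -2/3, 2·[MTW] = -10/27
[GAV]:[MTW] = -2/3:-10/27 = 9/5

[GAV]:[MTW] = 9/5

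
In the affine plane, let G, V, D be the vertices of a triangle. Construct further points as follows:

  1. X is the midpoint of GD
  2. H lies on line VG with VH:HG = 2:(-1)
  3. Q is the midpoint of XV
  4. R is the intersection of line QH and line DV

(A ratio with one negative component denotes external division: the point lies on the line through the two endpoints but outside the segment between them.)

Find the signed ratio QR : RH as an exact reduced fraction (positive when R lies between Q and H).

QR:RH = -1/8

Set G = (0, 0), V = (1, 0), D = (0, 1); any affine frame gives the same invariant.
1. X is the midpoint of GD ⇒ X = (0, 1/2)
2. H lies on line VG with VH:HG = 2:(-1) ⇒ H = (-1, 0)
3. Q is the midpoint of XV ⇒ Q = (1/2, 1/4)
4. R is the intersection of line QH and line DV ⇒ R = (5/7, 2/7)
R = Q + t·(H−Q) with t = -1/7, so QR:RH = t:(1−t) = -1/7:8/7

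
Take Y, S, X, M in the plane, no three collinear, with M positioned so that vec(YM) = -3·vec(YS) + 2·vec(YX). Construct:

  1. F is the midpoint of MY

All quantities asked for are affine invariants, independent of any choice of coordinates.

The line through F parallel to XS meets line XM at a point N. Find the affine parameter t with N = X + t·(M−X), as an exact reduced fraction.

Work in coordinates with Y = (0, 0), S = (1, 0), X = (0, 1), M = (-3, 2).
1. F is the midpoint of MY ⇒ F = (-3/2, 1)
through F parallel to XS: direction (1, -1); meets XM at N = (-9/4, 7/4)
N = X + t·(M−X) with t = 3/4

t = 3/4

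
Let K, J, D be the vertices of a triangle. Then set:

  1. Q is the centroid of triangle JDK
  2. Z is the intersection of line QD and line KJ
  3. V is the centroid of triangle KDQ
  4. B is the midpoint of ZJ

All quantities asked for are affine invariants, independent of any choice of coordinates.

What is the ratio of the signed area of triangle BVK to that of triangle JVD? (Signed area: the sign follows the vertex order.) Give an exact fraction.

[BVK]:[JVD] = -3/4

Work in coordinates with K = (0, 0), J = (1, 0), D = (0, 1).
1. Q is the centroid of triangle JDK ⇒ Q = (1/3, 1/3)
2. Z is the intersection of line QD and line KJ ⇒ Z = (1/2, 0)
3. V is the centroid of triangle KDQ ⇒ V = (1/9, 4/9)
4. B is the midpoint of ZJ ⇒ B = (3/4, 0)
2·[BVK] = 1/3, 2·[JVD] = -4/9
[BVK]:[JVD] = 1/3:-4/9 = -3/4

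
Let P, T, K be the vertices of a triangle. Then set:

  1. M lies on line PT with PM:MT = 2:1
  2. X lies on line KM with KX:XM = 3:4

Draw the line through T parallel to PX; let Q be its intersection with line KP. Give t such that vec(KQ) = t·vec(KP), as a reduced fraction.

t = 3

Work in coordinates with P = (0, 0), T = (1, 0), K = (0, 1).
1. M lies on line PT with PM:MT = 2:1 ⇒ M = (2/3, 0)
2. X lies on line KM with KX:XM = 3:4 ⇒ X = (2/7, 4/7)
through T parallel to PX: direction (2/7, 4/7); meets KP at Q = (0, -2)
Q = K + t·(P−K) with t = 3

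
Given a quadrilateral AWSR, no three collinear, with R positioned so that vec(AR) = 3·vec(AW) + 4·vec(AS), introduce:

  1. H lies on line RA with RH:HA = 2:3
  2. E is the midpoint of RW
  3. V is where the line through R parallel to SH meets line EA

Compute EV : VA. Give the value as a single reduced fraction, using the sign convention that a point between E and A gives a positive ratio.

Work in coordinates with A = (0, 0), W = (1, 0), S = (0, 1), R = (3, 4).
1. H lies on line RA with RH:HA = 2:3 ⇒ H = (9/5, 12/5)
2. E is the midpoint of RW ⇒ E = (2, 2)
3. V is where the line through R parallel to SH meets line EA ⇒ V = (15/2, 15/2)
V = E + t·(A−E) with t = -11/4, so EV:VA = t:(1−t) = -11/4:15/4

EV:VA = -11/15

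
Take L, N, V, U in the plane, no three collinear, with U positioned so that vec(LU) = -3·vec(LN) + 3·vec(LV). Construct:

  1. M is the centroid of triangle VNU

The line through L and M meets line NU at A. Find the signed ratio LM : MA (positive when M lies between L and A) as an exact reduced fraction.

Set L = (0, 0), N = (1, 0), V = (0, 1), U = (-3, 3); any affine frame gives the same invariant.
1. M is the centroid of triangle VNU ⇒ M = (-2/3, 4/3)
line LM meets NU at A = (-3/5, 6/5)
M = L + t·(A−L) with t = 10/9, so LM:MA = 10/9:-1/9

LM:MA = -10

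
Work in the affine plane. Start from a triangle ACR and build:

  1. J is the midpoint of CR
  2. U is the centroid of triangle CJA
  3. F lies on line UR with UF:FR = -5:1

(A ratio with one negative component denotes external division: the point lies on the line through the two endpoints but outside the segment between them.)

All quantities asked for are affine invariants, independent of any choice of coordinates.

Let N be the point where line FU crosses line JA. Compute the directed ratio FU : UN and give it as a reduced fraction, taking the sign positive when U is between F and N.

FU:UN = -5

Set A = (0, 0), C = (1, 0), R = (0, 1); any affine frame gives the same invariant.
1. J is the midpoint of CR ⇒ J = (1/2, 1/2)
2. U is the centroid of triangle CJA ⇒ U = (1/2, 1/6)
3. F lies on line UR with UF:FR = -5:1 ⇒ F = (-1/8, 29/24)
line FU meets JA at N = (3/8, 3/8)
U = F + t·(N−F) with t = 5/4, so FU:UN = 5/4:-1/4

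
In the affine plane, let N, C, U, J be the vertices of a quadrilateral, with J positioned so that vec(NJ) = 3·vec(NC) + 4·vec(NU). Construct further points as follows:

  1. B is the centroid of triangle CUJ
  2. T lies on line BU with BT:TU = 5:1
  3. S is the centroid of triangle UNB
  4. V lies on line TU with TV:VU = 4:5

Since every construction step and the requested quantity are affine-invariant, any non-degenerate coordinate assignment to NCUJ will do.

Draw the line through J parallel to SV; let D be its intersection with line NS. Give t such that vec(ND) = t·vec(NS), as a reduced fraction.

t = 219/44

Choose coordinates N = (0, 0), C = (1, 0), U = (0, 1), J = (3, 4).
1. B is the centroid of triangle CUJ ⇒ B = (4/3, 5/3)
2. T lies on line BU with BT:TU = 5:1 ⇒ T = (2/9, 10/9)
3. S is the centroid of triangle UNB ⇒ S = (4/9, 8/9)
4. V lies on line TU with TV:VU = 4:5 ⇒ V = (10/81, 86/81)
through J parallel to SV: direction (-26/81, 14/81); meets NS at D = (73/33, 146/33)
D = N + t·(S−N) with t = 219/44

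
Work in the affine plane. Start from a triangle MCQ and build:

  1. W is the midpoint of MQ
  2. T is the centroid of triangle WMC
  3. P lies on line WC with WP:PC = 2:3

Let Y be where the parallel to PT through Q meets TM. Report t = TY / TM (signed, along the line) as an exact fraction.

t = 3

Assign M = (0, 0), C = (1, 0), Q = (0, 1) — the answer is frame-independent, so this choice is without loss of generality.
1. W is the midpoint of MQ ⇒ W = (0, 1/2)
2. T is the centroid of triangle WMC ⇒ T = (1/3, 1/6)
3. P lies on line WC with WP:PC = 2:3 ⇒ P = (2/5, 3/10)
through Q parallel to PT: direction (-1/15, -2/15); meets TM at Y = (-2/3, -1/3)
Y = T + t·(M−T) with t = 3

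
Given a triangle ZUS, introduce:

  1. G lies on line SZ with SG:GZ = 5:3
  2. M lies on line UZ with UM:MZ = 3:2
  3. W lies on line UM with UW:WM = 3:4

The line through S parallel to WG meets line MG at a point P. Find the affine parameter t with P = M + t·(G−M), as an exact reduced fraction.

Assign Z = (0, 0), U = (1, 0), S = (0, 1) — the answer is frame-independent, so this choice is without loss of generality.
1. G lies on line SZ with SG:GZ = 5:3 ⇒ G = (0, 3/8)
2. M lies on line UZ with UM:MZ = 3:2 ⇒ M = (2/5, 0)
3. W lies on line UM with UW:WM = 3:4 ⇒ W = (26/35, 0)
through S parallel to WG: direction (-26/35, 3/8); meets MG at P = (-13/9, 83/48)
P = M + t·(G−M) with t = 83/18

t = 83/18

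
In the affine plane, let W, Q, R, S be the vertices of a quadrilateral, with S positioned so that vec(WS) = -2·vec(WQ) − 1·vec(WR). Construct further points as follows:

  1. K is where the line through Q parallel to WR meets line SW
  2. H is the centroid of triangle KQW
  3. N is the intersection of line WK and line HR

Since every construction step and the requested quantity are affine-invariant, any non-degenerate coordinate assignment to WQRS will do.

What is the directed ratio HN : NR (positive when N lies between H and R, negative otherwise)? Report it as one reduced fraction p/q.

Choose coordinates W = (0, 0), Q = (1, 0), R = (0, 1), S = (-2, -1).
1. K is where the line through Q parallel to WR meets line SW ⇒ K = (1, 1/2)
2. H is the centroid of triangle KQW ⇒ H = (2/3, 1/6)
3. N is the intersection of line WK and line HR ⇒ N = (4/7, 2/7)
N = H + t·(R−H) with t = 1/7, so HN:NR = t:(1−t) = 1/7:6/7

HN:NR = 1/6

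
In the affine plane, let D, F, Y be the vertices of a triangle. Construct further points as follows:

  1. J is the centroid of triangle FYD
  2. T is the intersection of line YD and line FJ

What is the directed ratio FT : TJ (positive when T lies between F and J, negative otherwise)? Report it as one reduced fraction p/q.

Choose coordinates D = (0, 0), F = (1, 0), Y = (0, 1).
1. J is the centroid of triangle FYD ⇒ J = (1/3, 1/3)
2. T is the intersection of line YD and line FJ ⇒ T = (0, 1/2)
T = F + t·(J−F) with t = 3/2, so FT:TJ = t:(1−t) = 3/2:-1/2

FT:TJ = -3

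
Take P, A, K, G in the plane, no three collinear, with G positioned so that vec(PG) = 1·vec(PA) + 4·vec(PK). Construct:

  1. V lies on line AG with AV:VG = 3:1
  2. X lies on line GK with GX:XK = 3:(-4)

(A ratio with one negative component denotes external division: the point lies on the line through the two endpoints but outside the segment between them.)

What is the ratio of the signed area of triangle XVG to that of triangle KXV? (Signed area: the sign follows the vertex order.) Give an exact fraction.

Work in coordinates with P = (0, 0), A = (1, 0), K = (0, 1), G = (1, 4).
1. V lies on line AG with AV:VG = 3:1 ⇒ V = (1, 3)
2. X lies on line GK with GX:XK = 3:(-4) ⇒ X = (4, 13)
2·[XVG] = -3, 2·[KXV] = -4
[XVG]:[KXV] = -3:-4 = 3/4

[XVG]:[KXV] = 3/4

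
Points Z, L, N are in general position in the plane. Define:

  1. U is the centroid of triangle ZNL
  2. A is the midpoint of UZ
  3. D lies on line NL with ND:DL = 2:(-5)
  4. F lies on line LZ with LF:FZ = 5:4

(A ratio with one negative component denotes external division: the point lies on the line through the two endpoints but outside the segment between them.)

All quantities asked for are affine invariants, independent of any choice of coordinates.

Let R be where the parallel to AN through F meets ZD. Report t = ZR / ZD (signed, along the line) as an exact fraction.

t = -4/3

Choose coordinates Z = (0, 0), L = (1, 0), N = (0, 1).
1. U is the centroid of triangle ZNL ⇒ U = (1/3, 1/3)
2. A is the midpoint of UZ ⇒ A = (1/6, 1/6)
3. D lies on line NL with ND:DL = 2:(-5) ⇒ D = (-2/3, 5/3)
4. F lies on line LZ with LF:FZ = 5:4 ⇒ F = (4/9, 0)
through F parallel to AN: direction (-1/6, 5/6); meets ZD at R = (8/9, -20/9)
R = Z + t·(D−Z) with t = -4/3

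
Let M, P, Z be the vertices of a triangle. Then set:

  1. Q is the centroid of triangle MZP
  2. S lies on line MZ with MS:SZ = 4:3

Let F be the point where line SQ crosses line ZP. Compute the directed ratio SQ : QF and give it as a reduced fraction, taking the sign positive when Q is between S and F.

Work in coordinates with M = (0, 0), P = (1, 0), Z = (0, 1).
1. Q is the centroid of triangle MZP ⇒ Q = (1/3, 1/3)
2. S lies on line MZ with MS:SZ = 4:3 ⇒ S = (0, 4/7)
line SQ meets ZP at F = (3/2, -1/2)
Q = S + t·(F−S) with t = 2/9, so SQ:QF = 2/9:7/9

SQ:QF = 2/7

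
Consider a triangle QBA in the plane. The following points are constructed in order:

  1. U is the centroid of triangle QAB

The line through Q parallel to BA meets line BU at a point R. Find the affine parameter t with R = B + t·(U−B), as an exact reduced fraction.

t = 3

Set Q = (0, 0), B = (1, 0), A = (0, 1); any affine frame gives the same invariant.
1. U is the centroid of triangle QAB ⇒ U = (1/3, 1/3)
through Q parallel to BA: direction (-1, 1); meets BU at R = (-1, 1)
R = B + t·(U−B) with t = 3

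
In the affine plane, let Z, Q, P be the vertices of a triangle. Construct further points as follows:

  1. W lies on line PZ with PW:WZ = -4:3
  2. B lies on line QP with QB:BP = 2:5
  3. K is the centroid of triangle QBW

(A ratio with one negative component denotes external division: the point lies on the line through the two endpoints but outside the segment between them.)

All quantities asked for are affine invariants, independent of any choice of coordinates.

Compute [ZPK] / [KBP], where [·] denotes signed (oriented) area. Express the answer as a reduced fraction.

[ZPK]:[KBP] = -3/5

Work in coordinates with Z = (0, 0), Q = (1, 0), P = (0, 1).
1. W lies on line PZ with PW:WZ = -4:3 ⇒ W = (0, -3)
2. B lies on line QP with QB:BP = 2:5 ⇒ B = (5/7, 2/7)
3. K is the centroid of triangle QBW ⇒ K = (4/7, -19/21)
2·[ZPK] = -4/7, 2·[KBP] = 20/21
[ZPK]:[KBP] = -4/7:20/21 = -3/5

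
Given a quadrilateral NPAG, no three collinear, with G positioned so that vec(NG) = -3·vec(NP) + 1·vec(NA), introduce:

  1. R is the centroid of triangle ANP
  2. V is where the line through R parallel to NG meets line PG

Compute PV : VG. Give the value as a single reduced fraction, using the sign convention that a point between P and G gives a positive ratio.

PV:VG = -1/4

Work in coordinates with N = (0, 0), P = (1, 0), A = (0, 1), G = (-3, 1).
1. R is the centroid of triangle ANP ⇒ R = (1/3, 1/3)
2. V is where the line through R parallel to NG meets line PG ⇒ V = (7/3, -1/3)
V = P + t·(G−P) with t = -1/3, so PV:VG = t:(1−t) = -1/3:4/3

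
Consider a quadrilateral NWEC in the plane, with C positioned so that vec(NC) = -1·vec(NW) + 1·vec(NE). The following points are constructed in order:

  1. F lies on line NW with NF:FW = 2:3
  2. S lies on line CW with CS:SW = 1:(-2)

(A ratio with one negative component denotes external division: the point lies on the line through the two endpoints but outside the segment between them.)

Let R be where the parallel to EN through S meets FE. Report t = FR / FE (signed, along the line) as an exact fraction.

Choose coordinates N = (0, 0), W = (1, 0), E = (0, 1), C = (-1, 1).
1. F lies on line NW with NF:FW = 2:3 ⇒ F = (2/5, 0)
2. S lies on line CW with CS:SW = 1:(-2) ⇒ S = (-3, 2)
through S parallel to EN: direction (0, -1); meets FE at R = (-3, 17/2)
R = F + t·(E−F) with t = 17/2

t = 17/2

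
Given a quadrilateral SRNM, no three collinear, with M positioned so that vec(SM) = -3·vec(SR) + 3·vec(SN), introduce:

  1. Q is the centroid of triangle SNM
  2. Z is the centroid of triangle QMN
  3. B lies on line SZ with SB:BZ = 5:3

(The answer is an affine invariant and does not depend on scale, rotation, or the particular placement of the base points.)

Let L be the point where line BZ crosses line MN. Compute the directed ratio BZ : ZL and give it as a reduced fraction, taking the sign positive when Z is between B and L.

Work in coordinates with S = (0, 0), R = (1, 0), N = (0, 1), M = (-3, 3).
1. Q is the centroid of triangle SNM ⇒ Q = (-1, 4/3)
2. Z is the centroid of triangle QMN ⇒ Z = (-4/3, 16/9)
3. B lies on line SZ with SB:BZ = 5:3 ⇒ B = (-5/6, 10/9)
line BZ meets MN at L = (-3/2, 2)
Z = B + t·(L−B) with t = 3/4, so BZ:ZL = 3/4:1/4

BZ:ZL = 3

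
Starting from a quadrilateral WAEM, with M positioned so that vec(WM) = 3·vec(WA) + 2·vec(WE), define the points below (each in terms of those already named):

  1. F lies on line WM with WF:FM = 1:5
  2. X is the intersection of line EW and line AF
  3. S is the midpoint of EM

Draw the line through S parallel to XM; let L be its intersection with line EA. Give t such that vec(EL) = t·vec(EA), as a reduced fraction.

t = 3/26

Choose coordinates W = (0, 0), A = (1, 0), E = (0, 1), M = (3, 2).
1. F lies on line WM with WF:FM = 1:5 ⇒ F = (1/2, 1/3)
2. X is the intersection of line EW and line AF ⇒ X = (0, 2/3)
3. S is the midpoint of EM ⇒ S = (3/2, 3/2)
through S parallel to XM: direction (3, 4/3); meets EA at L = (3/26, 23/26)
L = E + t·(A−E) with t = 3/26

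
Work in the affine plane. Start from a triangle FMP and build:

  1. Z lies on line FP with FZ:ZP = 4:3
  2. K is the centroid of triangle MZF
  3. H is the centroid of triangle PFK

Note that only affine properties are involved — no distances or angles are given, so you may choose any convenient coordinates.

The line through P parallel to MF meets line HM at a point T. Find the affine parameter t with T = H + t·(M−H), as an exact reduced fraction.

Set F = (0, 0), M = (1, 0), P = (0, 1); any affine frame gives the same invariant.
1. Z lies on line FP with FZ:ZP = 4:3 ⇒ Z = (0, 4/7)
2. K is the centroid of triangle MZF ⇒ K = (1/3, 4/21)
3. H is the centroid of triangle PFK ⇒ H = (1/9, 25/63)
through P parallel to MF: direction (-1, 0); meets HM at T = (-31/25, 1)
T = H + t·(M−H) with t = -38/25

t = -38/25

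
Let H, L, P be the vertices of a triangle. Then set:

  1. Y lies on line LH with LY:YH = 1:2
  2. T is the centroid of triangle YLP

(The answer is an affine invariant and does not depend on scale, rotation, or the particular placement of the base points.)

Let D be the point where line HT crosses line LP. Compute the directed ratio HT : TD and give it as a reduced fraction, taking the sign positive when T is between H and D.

Work in coordinates with H = (0, 0), L = (1, 0), P = (0, 1).
1. Y lies on line LH with LY:YH = 1:2 ⇒ Y = (2/3, 0)
2. T is the centroid of triangle YLP ⇒ T = (5/9, 1/3)
line HT meets LP at D = (5/8, 3/8)
T = H + t·(D−H) with t = 8/9, so HT:TD = 8/9:1/9

HT:TD = 8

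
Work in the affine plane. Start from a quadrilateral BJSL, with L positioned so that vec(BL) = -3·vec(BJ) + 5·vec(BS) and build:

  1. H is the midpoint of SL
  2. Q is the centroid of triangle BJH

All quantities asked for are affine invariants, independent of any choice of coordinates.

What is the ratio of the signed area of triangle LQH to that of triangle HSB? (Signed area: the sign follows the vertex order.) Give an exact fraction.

Assign B = (0, 0), J = (1, 0), S = (0, 1), L = (-3, 5) — the answer is frame-independent, so this choice is without loss of generality.
1. H is the midpoint of SL ⇒ H = (-3/2, 3)
2. Q is the centroid of triangle BJH ⇒ Q = (-1/6, 1)
2·[LQH] = 1/3, 2·[HSB] = -3/2
[LQH]:[HSB] = 1/3:-3/2 = -2/9

[LQH]:[HSB] = -2/9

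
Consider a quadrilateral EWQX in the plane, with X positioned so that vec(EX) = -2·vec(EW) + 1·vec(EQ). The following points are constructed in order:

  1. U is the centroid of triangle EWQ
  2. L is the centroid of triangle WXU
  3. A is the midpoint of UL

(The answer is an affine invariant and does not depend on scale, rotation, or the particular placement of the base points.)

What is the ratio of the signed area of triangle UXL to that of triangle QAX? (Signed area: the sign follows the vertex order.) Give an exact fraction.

Choose coordinates E = (0, 0), W = (1, 0), Q = (0, 1), X = (-2, 1).
1. U is the centroid of triangle EWQ ⇒ U = (1/3, 1/3)
2. L is the centroid of triangle WXU ⇒ L = (-2/9, 4/9)
3. A is the midpoint of UL ⇒ A = (1/18, 7/18)
2·[UXL] = 1/9, 2·[QAX] = -11/9
[UXL]:[QAX] = 1/9:-11/9 = -1/11

[UXL]:[QAX] = -1/11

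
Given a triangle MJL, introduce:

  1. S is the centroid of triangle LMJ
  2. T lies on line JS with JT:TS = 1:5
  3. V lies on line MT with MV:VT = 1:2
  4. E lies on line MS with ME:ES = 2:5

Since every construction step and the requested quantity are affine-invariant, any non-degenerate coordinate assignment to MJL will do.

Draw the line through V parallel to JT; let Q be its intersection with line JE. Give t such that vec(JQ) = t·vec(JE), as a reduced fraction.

t = 14/15

Assign M = (0, 0), J = (1, 0), L = (0, 1) — the answer is frame-independent, so this choice is without loss of generality.
1. S is the centroid of triangle LMJ ⇒ S = (1/3, 1/3)
2. T lies on line JS with JT:TS = 1:5 ⇒ T = (8/9, 1/18)
3. V lies on line MT with MV:VT = 1:2 ⇒ V = (8/27, 1/54)
4. E lies on line MS with ME:ES = 2:5 ⇒ E = (2/21, 2/21)
through V parallel to JT: direction (-1/9, 1/18); meets JE at Q = (7/45, 4/45)
Q = J + t·(E−J) with t = 14/15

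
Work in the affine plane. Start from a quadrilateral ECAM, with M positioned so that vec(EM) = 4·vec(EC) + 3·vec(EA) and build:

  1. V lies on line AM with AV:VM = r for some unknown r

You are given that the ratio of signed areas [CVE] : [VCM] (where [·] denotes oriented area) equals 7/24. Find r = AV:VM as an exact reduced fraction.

r = 1/4

Work in coordinates with E = (0, 0), C = (1, 0), A = (0, 1), M = (4, 3).
1. With AV:VM = r, write λ = r/(r+1) so V = A + λ·(M−A); V is affine-linear in λ
Every point depending on V is an affine combination of V and λ-independent points, so each such coordinate is linear in λ; the λ² term in each signed area is a multiple of (M−A)×(M−A) = 0, so 2·[CVE] and 2·[VCM] are each linear in λ. Evaluating at λ=0 and λ=1:
  2·[CVE] = 2·λ + 1,   2·[VCM] = -6·λ + 6
So [CVE]:[VCM] = (2·λ + 1) / (-6·λ + 6). Setting this equal to 7/24:
  2·λ + 1 = 7/24·(-6·λ + 6)  ⇒  λ = 1/5
Then r = λ/(1−λ) = (1/5)/(4/5) = 1/4. Check: with r = 1/4, V = (4/5, 7/5) and [CVE]:[VCM] = 7/24 as required.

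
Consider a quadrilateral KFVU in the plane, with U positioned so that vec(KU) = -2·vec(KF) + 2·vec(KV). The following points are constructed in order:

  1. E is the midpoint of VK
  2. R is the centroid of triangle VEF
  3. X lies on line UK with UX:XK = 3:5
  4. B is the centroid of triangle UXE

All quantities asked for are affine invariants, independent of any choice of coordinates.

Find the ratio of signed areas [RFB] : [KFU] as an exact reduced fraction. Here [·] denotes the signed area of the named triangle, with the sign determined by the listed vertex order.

[RFB]:[KFU] = -5/48

Work in coordinates with K = (0, 0), F = (1, 0), V = (0, 1), U = (-2, 2).
1. E is the midpoint of VK ⇒ E = (0, 1/2)
2. R is the centroid of triangle VEF ⇒ R = (1/3, 1/2)
3. X lies on line UK with UX:XK = 3:5 ⇒ X = (-5/4, 5/4)
4. B is the centroid of triangle UXE ⇒ B = (-13/12, 5/4)
2·[RFB] = -5/24, 2·[KFU] = 2
[RFB]:[KFU] = -5/24:2 = -5/48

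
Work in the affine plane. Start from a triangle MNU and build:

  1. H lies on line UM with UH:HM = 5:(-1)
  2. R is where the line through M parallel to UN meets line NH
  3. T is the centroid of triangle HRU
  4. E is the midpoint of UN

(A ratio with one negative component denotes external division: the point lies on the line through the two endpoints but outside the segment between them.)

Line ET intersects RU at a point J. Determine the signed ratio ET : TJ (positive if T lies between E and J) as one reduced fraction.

ET:TJ = -7

Choose coordinates M = (0, 0), N = (1, 0), U = (0, 1).
1. H lies on line UM with UH:HM = 5:(-1) ⇒ H = (0, -1/4)
2. R is where the line through M parallel to UN meets line NH ⇒ R = (1/5, -1/5)
3. T is the centroid of triangle HRU ⇒ T = (1/15, 11/60)
4. E is the midpoint of UN ⇒ E = (1/2, 1/2)
line ET meets RU at J = (9/70, 8/35)
T = E + t·(J−E) with t = 7/6, so ET:TJ = 7/6:-1/6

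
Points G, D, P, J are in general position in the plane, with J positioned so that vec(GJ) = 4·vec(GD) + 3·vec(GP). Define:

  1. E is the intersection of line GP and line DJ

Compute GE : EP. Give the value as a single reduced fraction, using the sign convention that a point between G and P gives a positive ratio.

GE:EP = -1/2

Work in coordinates with G = (0, 0), D = (1, 0), P = (0, 1), J = (4, 3).
1. E is the intersection of line GP and line DJ ⇒ E = (0, -1)
E = G + t·(P−G) with t = -1, so GE:EP = t:(1−t) = -1:2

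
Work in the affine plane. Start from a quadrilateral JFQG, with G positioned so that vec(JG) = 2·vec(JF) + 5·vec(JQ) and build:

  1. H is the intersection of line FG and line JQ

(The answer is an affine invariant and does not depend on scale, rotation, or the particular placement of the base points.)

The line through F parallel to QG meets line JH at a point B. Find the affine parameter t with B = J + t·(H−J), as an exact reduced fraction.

Work in coordinates with J = (0, 0), F = (1, 0), Q = (0, 1), G = (2, 5).
1. H is the intersection of line FG and line JQ ⇒ H = (0, -5)
through F parallel to QG: direction (2, 4); meets JH at B = (0, -2)
B = J + t·(H−J) with t = 2/5

t = 2/5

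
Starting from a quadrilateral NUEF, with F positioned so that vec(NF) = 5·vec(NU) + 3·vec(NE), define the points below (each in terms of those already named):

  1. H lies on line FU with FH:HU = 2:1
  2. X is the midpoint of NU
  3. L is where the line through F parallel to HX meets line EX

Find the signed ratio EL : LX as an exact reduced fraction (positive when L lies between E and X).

Assign N = (0, 0), U = (1, 0), E = (0, 1), F = (5, 3) — the answer is frame-independent, so this choice is without loss of generality.
1. H lies on line FU with FH:HU = 2:1 ⇒ H = (7/3, 1)
2. X is the midpoint of NU ⇒ X = (1/2, 0)
3. L is where the line through F parallel to HX meets line EX ⇒ L = (2/7, 3/7)
L = E + t·(X−E) with t = 4/7, so EL:LX = t:(1−t) = 4/7:3/7

EL:LX = 4/3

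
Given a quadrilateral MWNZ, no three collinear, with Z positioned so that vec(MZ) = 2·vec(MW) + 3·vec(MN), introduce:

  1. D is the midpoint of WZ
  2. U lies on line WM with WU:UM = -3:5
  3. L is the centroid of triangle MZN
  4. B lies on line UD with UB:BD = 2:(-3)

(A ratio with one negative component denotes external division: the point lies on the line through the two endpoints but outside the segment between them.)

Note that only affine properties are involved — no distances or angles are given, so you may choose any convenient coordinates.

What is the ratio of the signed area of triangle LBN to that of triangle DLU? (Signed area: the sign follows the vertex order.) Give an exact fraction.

Choose coordinates M = (0, 0), W = (1, 0), N = (0, 1), Z = (2, 3).
1. D is the midpoint of WZ ⇒ D = (3/2, 3/2)
2. U lies on line WM with WU:UM = -3:5 ⇒ U = (5/2, 0)
3. L is the centroid of triangle MZN ⇒ L = (2/3, 4/3)
4. B lies on line UD with UB:BD = 2:(-3) ⇒ B = (9/2, -3)
2·[LBN] = -25/6, 2·[DLU] = 17/12
[LBN]:[DLU] = -25/6:17/12 = -50/17

[LBN]:[DLU] = -50/17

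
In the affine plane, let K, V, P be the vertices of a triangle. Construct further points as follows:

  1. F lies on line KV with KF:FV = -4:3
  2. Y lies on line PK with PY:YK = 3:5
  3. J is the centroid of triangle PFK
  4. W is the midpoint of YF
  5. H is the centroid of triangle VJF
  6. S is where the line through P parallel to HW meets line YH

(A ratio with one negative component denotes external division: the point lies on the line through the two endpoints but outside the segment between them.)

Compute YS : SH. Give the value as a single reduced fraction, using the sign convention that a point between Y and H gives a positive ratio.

YS:SH = 6/47

Assign K = (0, 0), V = (1, 0), P = (0, 1) — the answer is frame-independent, so this choice is without loss of generality.
1. F lies on line KV with KF:FV = -4:3 ⇒ F = (4, 0)
2. Y lies on line PK with PY:YK = 3:5 ⇒ Y = (0, 5/8)
3. J is the centroid of triangle PFK ⇒ J = (4/3, 1/3)
4. W is the midpoint of YF ⇒ W = (2, 5/16)
5. H is the centroid of triangle VJF ⇒ H = (19/9, 1/9)
6. S is where the line through P parallel to HW meets line YH ⇒ S = (38/159, 721/1272)
S = Y + t·(H−Y) with t = 6/53, so YS:SH = t:(1−t) = 6/53:47/53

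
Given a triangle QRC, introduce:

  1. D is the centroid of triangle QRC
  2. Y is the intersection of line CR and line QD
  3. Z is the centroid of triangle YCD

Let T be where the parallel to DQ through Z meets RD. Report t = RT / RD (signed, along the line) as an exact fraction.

Set Q = (0, 0), R = (1, 0), C = (0, 1); any affine frame gives the same invariant.
1. D is the centroid of triangle QRC ⇒ D = (1/3, 1/3)
2. Y is the intersection of line CR and line QD ⇒ Y = (1/2, 1/2)
3. Z is the centroid of triangle YCD ⇒ Z = (5/18, 11/18)
through Z parallel to DQ: direction (-1/3, -1/3); meets RD at T = (1/9, 4/9)
T = R + t·(D−R) with t = 4/3

t = 4/3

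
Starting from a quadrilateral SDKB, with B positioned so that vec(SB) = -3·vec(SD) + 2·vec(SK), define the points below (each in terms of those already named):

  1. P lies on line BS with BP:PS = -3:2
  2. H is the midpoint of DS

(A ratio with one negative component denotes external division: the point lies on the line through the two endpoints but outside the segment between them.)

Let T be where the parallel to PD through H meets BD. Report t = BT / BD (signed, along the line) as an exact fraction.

Set S = (0, 0), D = (1, 0), K = (0, 1), B = (-3, 2); any affine frame gives the same invariant.
1. P lies on line BS with BP:PS = -3:2 ⇒ P = (6, -4)
2. H is the midpoint of DS ⇒ H = (1/2, 0)
through H parallel to PD: direction (-5, 4); meets BD at T = (-1/3, 2/3)
T = B + t·(D−B) with t = 2/3

t = 2/3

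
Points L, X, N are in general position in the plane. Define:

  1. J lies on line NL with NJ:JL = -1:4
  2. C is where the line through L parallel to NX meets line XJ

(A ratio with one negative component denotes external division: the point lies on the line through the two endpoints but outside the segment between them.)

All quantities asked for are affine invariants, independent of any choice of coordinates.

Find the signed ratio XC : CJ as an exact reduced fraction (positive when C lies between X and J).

XC:CJ = -3/4

Assign L = (0, 0), X = (1, 0), N = (0, 1) — the answer is frame-independent, so this choice is without loss of generality.
1. J lies on line NL with NJ:JL = -1:4 ⇒ J = (0, 4/3)
2. C is where the line through L parallel to NX meets line XJ ⇒ C = (4, -4)
C = X + t·(J−X) with t = -3, so XC:CJ = t:(1−t) = -3:4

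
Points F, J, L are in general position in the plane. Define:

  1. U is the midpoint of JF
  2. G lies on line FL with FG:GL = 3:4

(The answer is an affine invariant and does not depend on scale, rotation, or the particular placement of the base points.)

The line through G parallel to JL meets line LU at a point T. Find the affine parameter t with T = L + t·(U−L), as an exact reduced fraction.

Set F = (0, 0), J = (1, 0), L = (0, 1); any affine frame gives the same invariant.
1. U is the midpoint of JF ⇒ U = (1/2, 0)
2. G lies on line FL with FG:GL = 3:4 ⇒ G = (0, 3/7)
through G parallel to JL: direction (-1, 1); meets LU at T = (4/7, -1/7)
T = L + t·(U−L) with t = 8/7

t = 8/7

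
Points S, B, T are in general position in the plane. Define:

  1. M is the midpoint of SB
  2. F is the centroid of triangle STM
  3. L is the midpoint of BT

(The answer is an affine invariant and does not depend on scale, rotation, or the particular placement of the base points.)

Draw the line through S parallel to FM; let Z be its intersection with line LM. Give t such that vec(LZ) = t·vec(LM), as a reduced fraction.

Work in coordinates with S = (0, 0), B = (1, 0), T = (0, 1).
1. M is the midpoint of SB ⇒ M = (1/2, 0)
2. F is the centroid of triangle STM ⇒ F = (1/6, 1/3)
3. L is the midpoint of BT ⇒ L = (1/2, 1/2)
through S parallel to FM: direction (1/3, -1/3); meets LM at Z = (1/2, -1/2)
Z = L + t·(M−L) with t = 2

t = 2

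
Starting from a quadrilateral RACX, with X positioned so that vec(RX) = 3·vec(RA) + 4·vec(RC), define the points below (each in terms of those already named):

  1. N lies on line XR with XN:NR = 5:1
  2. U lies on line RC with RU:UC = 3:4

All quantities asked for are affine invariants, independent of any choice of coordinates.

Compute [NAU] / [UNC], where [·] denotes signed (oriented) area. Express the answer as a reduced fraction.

[NAU]:[UNC] = -19/12

Assign R = (0, 0), A = (1, 0), C = (0, 1), X = (3, 4) — the answer is frame-independent, so this choice is without loss of generality.
1. N lies on line XR with XN:NR = 5:1 ⇒ N = (1/2, 2/3)
2. U lies on line RC with RU:UC = 3:4 ⇒ U = (0, 3/7)
2·[NAU] = -19/42, 2·[UNC] = 2/7
[NAU]:[UNC] = -19/42:2/7 = -19/12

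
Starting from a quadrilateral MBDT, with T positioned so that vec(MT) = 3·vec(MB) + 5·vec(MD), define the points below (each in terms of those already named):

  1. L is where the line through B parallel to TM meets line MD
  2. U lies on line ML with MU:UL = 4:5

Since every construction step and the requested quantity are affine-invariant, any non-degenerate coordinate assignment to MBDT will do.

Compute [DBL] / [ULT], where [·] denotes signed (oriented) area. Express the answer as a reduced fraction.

[DBL]:[ULT] = -24/25

Work in coordinates with M = (0, 0), B = (1, 0), D = (0, 1), T = (3, 5).
1. L is where the line through B parallel to TM meets line MD ⇒ L = (0, -5/3)
2. U lies on line ML with MU:UL = 4:5 ⇒ U = (0, -20/27)
2·[DBL] = -8/3, 2·[ULT] = 25/9
[DBL]:[ULT] = -8/3:25/9 = -24/25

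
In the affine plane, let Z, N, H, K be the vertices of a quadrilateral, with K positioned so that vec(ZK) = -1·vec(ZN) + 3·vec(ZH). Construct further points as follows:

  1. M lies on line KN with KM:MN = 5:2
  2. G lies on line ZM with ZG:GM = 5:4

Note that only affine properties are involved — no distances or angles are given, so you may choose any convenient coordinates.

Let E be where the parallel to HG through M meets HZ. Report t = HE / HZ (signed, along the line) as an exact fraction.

t = -4/5

Set Z = (0, 0), N = (1, 0), H = (0, 1), K = (-1, 3); any affine frame gives the same invariant.
1. M lies on line KN with KM:MN = 5:2 ⇒ M = (3/7, 6/7)
2. G lies on line ZM with ZG:GM = 5:4 ⇒ G = (5/21, 10/21)
through M parallel to HG: direction (5/21, -11/21); meets HZ at E = (0, 9/5)
E = H + t·(Z−H) with t = -4/5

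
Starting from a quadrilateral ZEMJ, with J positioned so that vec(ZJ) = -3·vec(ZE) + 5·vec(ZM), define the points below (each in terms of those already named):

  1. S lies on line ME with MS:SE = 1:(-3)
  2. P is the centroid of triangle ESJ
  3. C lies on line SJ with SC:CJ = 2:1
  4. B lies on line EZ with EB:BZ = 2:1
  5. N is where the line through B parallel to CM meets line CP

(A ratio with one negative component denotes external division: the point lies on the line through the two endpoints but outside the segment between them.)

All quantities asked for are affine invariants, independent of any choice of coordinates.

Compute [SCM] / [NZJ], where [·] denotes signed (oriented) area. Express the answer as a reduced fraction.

[SCM]:[NZJ] = -3/104

Choose coordinates Z = (0, 0), E = (1, 0), M = (0, 1), J = (-3, 5).
1. S lies on line ME with MS:SE = 1:(-3) ⇒ S = (-1/2, 3/2)
2. P is the centroid of triangle ESJ ⇒ P = (-5/6, 13/6)
3. C lies on line SJ with SC:CJ = 2:1 ⇒ C = (-13/6, 23/6)
4. B lies on line EZ with EB:BZ = 2:1 ⇒ B = (1/3, 0)
5. N is where the line through B parallel to CM meets line CP ⇒ N = (-215/18, 289/18)
2·[SCM] = -1/3, 2·[NZJ] = 104/9
[SCM]:[NZJ] = -1/3:104/9 = -3/104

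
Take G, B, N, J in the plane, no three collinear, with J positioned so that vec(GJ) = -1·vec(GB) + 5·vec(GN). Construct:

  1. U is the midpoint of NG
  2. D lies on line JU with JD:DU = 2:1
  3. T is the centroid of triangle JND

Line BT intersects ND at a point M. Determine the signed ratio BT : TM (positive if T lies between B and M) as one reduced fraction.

Assign G = (0, 0), B = (1, 0), N = (0, 1), J = (-1, 5) — the answer is frame-independent, so this choice is without loss of generality.
1. U is the midpoint of NG ⇒ U = (0, 1/2)
2. D lies on line JU with JD:DU = 2:1 ⇒ D = (-1/3, 2)
3. T is the centroid of triangle JND ⇒ T = (-4/9, 8/3)
line BT meets ND at M = (-11/15, 16/5)
T = B + t·(M−B) with t = 5/6, so BT:TM = 5/6:1/6

BT:TM = 5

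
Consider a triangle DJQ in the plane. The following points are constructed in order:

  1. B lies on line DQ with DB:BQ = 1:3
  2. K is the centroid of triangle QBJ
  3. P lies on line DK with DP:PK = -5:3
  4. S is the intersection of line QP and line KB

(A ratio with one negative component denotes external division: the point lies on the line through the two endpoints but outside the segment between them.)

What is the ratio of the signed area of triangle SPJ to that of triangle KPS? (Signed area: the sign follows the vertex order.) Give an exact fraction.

[SPJ]:[KPS] = -7/4

Assign D = (0, 0), J = (1, 0), Q = (0, 1) — the answer is frame-independent, so this choice is without loss of generality.
1. B lies on line DQ with DB:BQ = 1:3 ⇒ B = (0, 1/4)
2. K is the centroid of triangle QBJ ⇒ K = (1/3, 5/12)
3. P lies on line DK with DP:PK = -5:3 ⇒ P = (5/6, 25/24)
4. S is the intersection of line QP and line KB ⇒ S = (5/3, 13/12)
2·[SPJ] = 7/8, 2·[KPS] = -1/2
[SPJ]:[KPS] = 7/8:-1/2 = -7/4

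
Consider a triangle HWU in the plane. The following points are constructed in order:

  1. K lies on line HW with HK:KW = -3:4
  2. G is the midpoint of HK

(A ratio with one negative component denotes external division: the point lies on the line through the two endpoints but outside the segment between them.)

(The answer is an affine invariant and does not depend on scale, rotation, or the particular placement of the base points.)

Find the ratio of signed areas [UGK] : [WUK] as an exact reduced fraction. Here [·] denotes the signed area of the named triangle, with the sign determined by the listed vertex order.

Assign H = (0, 0), W = (1, 0), U = (0, 1) — the answer is frame-independent, so this choice is without loss of generality.
1. K lies on line HW with HK:KW = -3:4 ⇒ K = (-3, 0)
2. G is the midpoint of HK ⇒ G = (-3/2, 0)
2·[UGK] = -3/2, 2·[WUK] = 4
[UGK]:[WUK] = -3/2:4 = -3/8

[UGK]:[WUK] = -3/8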